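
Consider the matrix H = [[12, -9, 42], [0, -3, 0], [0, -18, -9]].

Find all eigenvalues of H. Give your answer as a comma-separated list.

-9, -3, 12

Compute the characteristic polynomial p(r) = det(rI - H).
Expanding the 3×3 determinant: p(r) = r^3 - 117r - 324.
Try r = -3: p(-3) = 0, so -3 is a root.
Factor out (r + 3): p(r) = (r + 3)·(r^2 - 3r - 108).
The quadratic factors as (r + 9)·(r - 12).
Eigenvalues: -9, -3, 12.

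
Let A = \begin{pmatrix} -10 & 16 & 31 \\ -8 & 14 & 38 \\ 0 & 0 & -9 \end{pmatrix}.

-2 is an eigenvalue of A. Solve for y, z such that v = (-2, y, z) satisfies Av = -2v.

-1, 0

We need (A + 2I)v = 0.
A + 2I = [[-8, 16, 31], [-8, 16, 38], [0, 0, -7]].
Row 1: (-8)·-2 + (16)·y + (31)·z = 0
Row 2: (-8)·-2 + (16)·y + (38)·z = 0
Row 3: (0)·-2 + (0)·y + (-7)·z = 0
Solving gives y = -1, z = 0.
Check: A·(-2, -1, 0) = (4, 2, 0) = -2·(-2, -1, 0).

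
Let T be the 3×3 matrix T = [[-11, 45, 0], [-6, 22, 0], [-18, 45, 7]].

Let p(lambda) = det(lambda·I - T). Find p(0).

-196

p(0) = det(0·I − T) = det(−T) = (−1)^3·det(T).
det(T) = 196, so p(0) = -196.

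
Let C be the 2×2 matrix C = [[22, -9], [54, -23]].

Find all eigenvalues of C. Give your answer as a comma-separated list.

-5, 4

det(C - μI) = (22 - μ)(-23 - μ) - (-9)·(54) = μ^2 + μ - 20.
This factors as (μ + 5)·(μ - 4) = 0.
Eigenvalues: -5, 4.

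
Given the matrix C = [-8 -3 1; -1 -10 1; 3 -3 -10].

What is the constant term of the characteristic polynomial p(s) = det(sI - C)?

p(0) = det(0·I − C) = det(−C) = (−1)^3·det(C).
det(C) = -770, so p(0) = 770.

770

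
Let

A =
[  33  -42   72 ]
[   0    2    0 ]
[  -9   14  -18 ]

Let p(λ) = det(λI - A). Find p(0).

p(0) = det(0·I − A) = det(−A) = (−1)^3·det(A).
det(A) = 108, so p(0) = -108.

-108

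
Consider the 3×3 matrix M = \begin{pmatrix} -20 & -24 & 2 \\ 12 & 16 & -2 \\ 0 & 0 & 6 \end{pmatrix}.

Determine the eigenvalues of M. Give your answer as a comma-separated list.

-8, 4, 6

Compute the characteristic polynomial p(μ) = det(μI - M).
Expanding along the first row, p(μ) = μ^3 - 2μ^2 - 56μ + 192.
Rational-root test: μ = 4 gives p(4) = 0.
Dividing by (μ - 4) leaves μ^2 + 2μ - 48.
The quadratic factors as (μ + 8)·(μ - 6).
Eigenvalues: -8, 4, 6.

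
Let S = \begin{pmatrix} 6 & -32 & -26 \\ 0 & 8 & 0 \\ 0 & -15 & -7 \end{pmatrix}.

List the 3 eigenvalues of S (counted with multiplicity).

Set up det(lambda·I - S) = 0.
Expanding along the first row, p(lambda) = lambda^3 - 7·lambda^2 - 50·lambda + 336.
Rational-root test: lambda = 6 gives p(6) = 0.
Dividing by (lambda - 6) leaves lambda^2 - lambda - 56.
The quadratic factors as (lambda + 7)·(lambda - 8).
Eigenvalues: -7, 6, 8.

-7, 6, 8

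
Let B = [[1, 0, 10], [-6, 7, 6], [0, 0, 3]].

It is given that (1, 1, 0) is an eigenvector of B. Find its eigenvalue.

Compute Bv: B·(1, 1, 0) = (1, 1, 0).
Since Bv = λv, compare component 1: 1 = λ·1, so λ = 1.

1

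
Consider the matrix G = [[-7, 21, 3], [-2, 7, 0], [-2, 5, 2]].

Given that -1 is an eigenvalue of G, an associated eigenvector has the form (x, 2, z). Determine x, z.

8, 2

We need (G + 1I)v = 0.
G + 1I = [[-6, 21, 3], [-2, 8, 0], [-2, 5, 3]].
Row 1: (-6)·x + (21)·2 + (3)·z = 0
Row 2: (-2)·x + (8)·2 + (0)·z = 0
Row 3: (-2)·x + (5)·2 + (3)·z = 0
Solving gives x = 8, z = 2.
Check: G·(8, 2, 2) = (-8, -2, -2) = -1·(8, 2, 2).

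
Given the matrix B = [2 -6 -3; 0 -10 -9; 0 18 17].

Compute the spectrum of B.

-1, 2, 8

The characteristic polynomial is p(s) = det(sI - B).
Expanding along the first row, p(s) = s^3 - 9s^2 + 6s + 16.
Since p(-1) = 0, s = -1 is a root.
Dividing by (s + 1) leaves s^2 - 10s + 16.
The quadratic factors as (s - 2)·(s - 8).
Eigenvalues: -1, 2, 8.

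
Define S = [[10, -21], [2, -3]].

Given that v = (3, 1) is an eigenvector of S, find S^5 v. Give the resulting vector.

First find the eigenvalue: Sv = (9, 3) = 3·(3, 1), so λ = 3.
Then S^5 v = λ^5·v = 3^5·(3, 1) = 243·(3, 1) = (729, 243).

(729, 243)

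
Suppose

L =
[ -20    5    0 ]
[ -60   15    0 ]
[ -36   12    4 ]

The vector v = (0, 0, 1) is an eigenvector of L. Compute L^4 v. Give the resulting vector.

First find the eigenvalue: Lv = (0, 0, 4) = 4·(0, 0, 1), so λ = 4.
Then L^4 v = λ^4·v = 4^4·(0, 0, 1) = 256·(0, 0, 1) = (0, 0, 256).

(0, 0, 256)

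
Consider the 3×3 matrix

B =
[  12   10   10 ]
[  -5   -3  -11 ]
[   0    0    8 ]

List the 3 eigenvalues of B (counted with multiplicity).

Compute the characteristic polynomial p(λ) = det(λI - B).
Expanding along the first row, p(λ) = λ^3 - 17λ^2 + 86λ - 112.
Rational-root test: λ = 2 gives p(2) = 0.
Dividing by (λ - 2) leaves λ^2 - 15λ + 56.
The quadratic factors as (λ - 7)·(λ - 8).
Eigenvalues: 2, 7, 8.

2, 7, 8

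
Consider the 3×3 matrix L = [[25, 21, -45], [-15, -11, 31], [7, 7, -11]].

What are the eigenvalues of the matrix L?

The characteristic polynomial is p(μ) = det(μI - L).
Expanding the 3×3 determinant: p(μ) = μ^3 - 3μ^2 - 16μ + 48.
Try μ = -4: p(-4) = 0, so -4 is a root.
Factor out (μ + 4): p(μ) = (μ + 4)·(μ^2 - 7μ + 12).
The quadratic factors as (μ - 3)·(μ - 4).
Eigenvalues: -4, 3, 4.

-4, 3, 4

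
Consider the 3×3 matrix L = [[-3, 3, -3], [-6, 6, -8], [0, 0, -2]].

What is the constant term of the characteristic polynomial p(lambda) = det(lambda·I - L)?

0

p(0) = det(0·I − L) = det(−L) = (−1)^3·det(L).
det(L) = 0, so p(0) = 0.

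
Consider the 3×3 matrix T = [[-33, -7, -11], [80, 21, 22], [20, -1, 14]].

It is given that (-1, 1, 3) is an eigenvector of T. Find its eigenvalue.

Compute Tv: T·(-1, 1, 3) = (-7, 7, 21).
Since Tv = λv, compare component 1: -7 = λ·-1, so λ = 7.

7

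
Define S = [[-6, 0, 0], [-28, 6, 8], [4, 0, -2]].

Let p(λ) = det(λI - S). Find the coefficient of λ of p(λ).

p(λ) = λ^3 + 2λ^2 - 36λ - 72.
The coefficient of λ is -36.

-36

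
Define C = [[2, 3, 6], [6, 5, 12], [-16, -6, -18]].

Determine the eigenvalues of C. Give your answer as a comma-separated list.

-6, -4, -1

Compute the characteristic polynomial p(r) = det(rI - C).
Expanding the 3×3 determinant: p(r) = r^3 + 11r^2 + 34r + 24.
Since p(-1) = 0, r = -1 is a root.
Dividing by (r + 1) leaves r^2 + 10r + 24.
The quadratic factors as (r + 6)·(r + 4).
Eigenvalues: -6, -4, -1.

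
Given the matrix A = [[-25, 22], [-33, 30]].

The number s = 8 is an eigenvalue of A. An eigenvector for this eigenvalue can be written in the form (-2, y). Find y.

-3

We need (A - 8I)v = 0.
A - 8I = [[-33, 22], [-33, 22]].
Row 1: (-33)·-2 + (22)·y = 0
Row 2: (-33)·-2 + (22)·y = 0
Solving gives y = -3.
Check: A·(-2, -3) = (-16, -24) = 8·(-2, -3).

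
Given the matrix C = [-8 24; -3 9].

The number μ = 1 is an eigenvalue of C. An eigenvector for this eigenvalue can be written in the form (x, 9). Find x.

We need (C - 1I)v = 0.
C - 1I = [[-9, 24], [-3, 8]].
Row 1: (-9)·x + (24)·9 = 0
Row 2: (-3)·x + (8)·9 = 0
Solving gives x = 24.
Check: C·(24, 9) = (24, 9) = 1·(24, 9).

24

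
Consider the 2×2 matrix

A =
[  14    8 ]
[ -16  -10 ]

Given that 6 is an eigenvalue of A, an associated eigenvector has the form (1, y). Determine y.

-1

We need (A - 6I)v = 0.
A - 6I = [[8, 8], [-16, -16]].
Row 1: (8)·1 + (8)·y = 0
Row 2: (-16)·1 + (-16)·y = 0
Solving gives y = -1.
Check: A·(1, -1) = (6, -6) = 6·(1, -1).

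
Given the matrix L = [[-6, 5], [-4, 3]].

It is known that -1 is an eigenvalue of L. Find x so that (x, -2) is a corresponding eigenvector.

We need (L + 1I)v = 0.
L + 1I = [[-5, 5], [-4, 4]].
Row 1: (-5)·x + (5)·-2 = 0
Row 2: (-4)·x + (4)·-2 = 0
Solving gives x = -2.
Check: L·(-2, -2) = (2, 2) = -1·(-2, -2).

-2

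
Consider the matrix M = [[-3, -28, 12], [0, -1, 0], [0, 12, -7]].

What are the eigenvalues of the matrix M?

-7, -3, -1

Set up det(rI - M) = 0.
Expanding the 3×3 determinant: p(r) = r^3 + 11r^2 + 31r + 21.
Since p(-7) = 0, r = -7 is a root.
Factor out (r + 7): p(r) = (r + 7)·(r^2 + 4r + 3).
The quadratic factors as (r + 3)·(r + 1).
Eigenvalues: -7, -3, -1.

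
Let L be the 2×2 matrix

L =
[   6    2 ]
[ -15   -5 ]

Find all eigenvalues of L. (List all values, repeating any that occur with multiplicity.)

0, 1

det(L - lambda·I) = (6 - lambda)(-5 - lambda) - (2)·(-15) = lambda^2 - lambda.
This factors as lambda·(lambda - 1) = 0.
Eigenvalues: 0, 1.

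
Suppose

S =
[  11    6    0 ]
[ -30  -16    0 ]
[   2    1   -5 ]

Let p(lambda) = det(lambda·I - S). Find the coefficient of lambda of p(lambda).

p(lambda) = lambda^3 + 10·lambda^2 + 29·lambda + 20.
The coefficient of lambda is 29.

29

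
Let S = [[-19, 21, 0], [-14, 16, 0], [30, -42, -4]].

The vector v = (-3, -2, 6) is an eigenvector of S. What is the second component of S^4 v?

First find the eigenvalue: Sv = (15, 10, -30) = -5·(-3, -2, 6), so λ = -5.
Then S^4 v = λ^4·v = (-5)^4·(-3, -2, 6) = 625·(-3, -2, 6) = (-1875, -1250, 3750).

-1250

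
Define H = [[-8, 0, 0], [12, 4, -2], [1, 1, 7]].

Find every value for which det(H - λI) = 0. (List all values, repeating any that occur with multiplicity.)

The characteristic polynomial is p(r) = det(rI - H).
Expanding along the first row, p(r) = r^3 - 3r^2 - 58r + 240.
Since p(-8) = 0, r = -8 is a root.
Factor out (r + 8): p(r) = (r + 8)·(r^2 - 11r + 30).
The quadratic factors as (r - 5)·(r - 6).
Eigenvalues: -8, 5, 6.

-8, 5, 6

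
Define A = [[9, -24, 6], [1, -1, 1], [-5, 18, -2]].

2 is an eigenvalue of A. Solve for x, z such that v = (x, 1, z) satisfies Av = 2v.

We need (A - 2I)v = 0.
A - 2I = [[7, -24, 6], [1, -3, 1], [-5, 18, -4]].
Row 1: (7)·x + (-24)·1 + (6)·z = 0
Row 2: (1)·x + (-3)·1 + (1)·z = 0
Row 3: (-5)·x + (18)·1 + (-4)·z = 0
Solving gives x = 6, z = -3.
Check: A·(6, 1, -3) = (12, 2, -6) = 2·(6, 1, -3).

6, -3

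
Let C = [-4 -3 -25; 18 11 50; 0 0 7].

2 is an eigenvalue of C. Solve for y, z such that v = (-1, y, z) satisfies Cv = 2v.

We need (C - 2I)v = 0.
C - 2I = [[-6, -3, -25], [18, 9, 50], [0, 0, 5]].
Row 1: (-6)·-1 + (-3)·y + (-25)·z = 0
Row 2: (18)·-1 + (9)·y + (50)·z = 0
Row 3: (0)·-1 + (0)·y + (5)·z = 0
Solving gives y = 2, z = 0.
Check: C·(-1, 2, 0) = (-2, 4, 0) = 2·(-1, 2, 0).

2, 0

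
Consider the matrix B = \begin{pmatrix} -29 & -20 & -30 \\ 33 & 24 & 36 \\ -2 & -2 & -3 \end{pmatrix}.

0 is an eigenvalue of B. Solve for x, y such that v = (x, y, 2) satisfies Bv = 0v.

We need (B)v = 0.
B = [[-29, -20, -30], [33, 24, 36], [-2, -2, -3]].
Row 1: (-29)·x + (-20)·y + (-30)·2 = 0
Row 2: (33)·x + (24)·y + (36)·2 = 0
Row 3: (-2)·x + (-2)·y + (-3)·2 = 0
Solving gives x = 0, y = -3.
Check: B·(0, -3, 2) = (0, 0, 0) = 0·(0, -3, 2).

0, -3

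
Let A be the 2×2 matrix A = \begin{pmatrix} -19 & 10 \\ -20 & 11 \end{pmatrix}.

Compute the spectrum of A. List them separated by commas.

det(A - λI) = (-19 - λ)(11 - λ) - (10)·(-20) = λ^2 + 8λ - 9.
This factors as (λ + 9)·(λ - 1) = 0.
Eigenvalues: -9, 1.

-9, 1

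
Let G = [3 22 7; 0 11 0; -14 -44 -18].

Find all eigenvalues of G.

-11, -4, 11

The characteristic polynomial is p(t) = det(tI - G).
Expanding the 3×3 determinant: p(t) = t^3 + 4t^2 - 121t - 484.
Since p(-11) = 0, t = -11 is a root.
Dividing by (t + 11) leaves t^2 - 7t - 44.
The quadratic factors as (t + 4)·(t - 11).
Eigenvalues: -11, -4, 11.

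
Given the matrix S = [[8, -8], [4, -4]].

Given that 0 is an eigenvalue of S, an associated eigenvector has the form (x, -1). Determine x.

We need (S)v = 0.
S = [[8, -8], [4, -4]].
Row 1: (8)·x + (-8)·-1 = 0
Row 2: (4)·x + (-4)·-1 = 0
Solving gives x = -1.
Check: S·(-1, -1) = (0, 0) = 0·(-1, -1).

-1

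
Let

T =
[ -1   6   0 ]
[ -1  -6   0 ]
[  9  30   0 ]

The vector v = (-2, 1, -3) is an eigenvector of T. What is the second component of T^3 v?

First find the eigenvalue: Tv = (8, -4, 12) = -4·(-2, 1, -3), so λ = -4.
Then T^3 v = λ^3·v = (-4)^3·(-2, 1, -3) = -64·(-2, 1, -3) = (128, -64, 192).

-64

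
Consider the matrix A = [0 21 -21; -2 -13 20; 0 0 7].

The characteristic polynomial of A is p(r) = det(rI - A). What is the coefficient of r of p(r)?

-49

p(r) = r^3 + 6r^2 - 49r - 294.
The coefficient of r is -49.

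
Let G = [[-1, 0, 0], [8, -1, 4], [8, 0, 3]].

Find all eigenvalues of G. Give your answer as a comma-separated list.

The characteristic polynomial is p(lambda) = det(lambda·I - G).
Cofactor expansion gives p(lambda) = lambda^3 - lambda^2 - 5·lambda - 3.
Rational-root test: lambda = -1 gives p(-1) = 0.
Factor out (lambda + 1): p(lambda) = (lambda + 1)·(lambda^2 - 2·lambda - 3).
The quadratic factors as (lambda + 1)·(lambda - 3).
Eigenvalues: -1, -1, 3.

-1, -1, 3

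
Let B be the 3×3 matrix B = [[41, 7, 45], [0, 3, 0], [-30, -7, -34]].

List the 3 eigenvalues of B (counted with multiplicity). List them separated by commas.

Set up det(lambda·I - B) = 0.
Cofactor expansion gives p(lambda) = lambda^3 - 10·lambda^2 - 23·lambda + 132.
Since p(3) = 0, lambda = 3 is a root.
Factor out (lambda - 3): p(lambda) = (lambda - 3)·(lambda^2 - 7·lambda - 44).
The quadratic factors as (lambda + 4)·(lambda - 11).
Eigenvalues: -4, 3, 11.

-4, 3, 11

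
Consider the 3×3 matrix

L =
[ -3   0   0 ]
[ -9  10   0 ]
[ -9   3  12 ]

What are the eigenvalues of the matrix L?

-3, 10, 12

L is lower triangular, so its eigenvalues are the diagonal entries.
Diagonal: -3, 10, 12.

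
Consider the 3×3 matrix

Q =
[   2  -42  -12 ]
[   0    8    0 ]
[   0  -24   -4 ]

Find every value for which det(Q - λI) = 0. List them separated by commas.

-4, 2, 8

The characteristic polynomial is p(t) = det(tI - Q).
Expanding along the first row, p(t) = t^3 - 6t^2 - 24t + 64.
Try t = -4: p(-4) = 0, so -4 is a root.
Factor out (t + 4): p(t) = (t + 4)·(t^2 - 10t + 16).
The quadratic factors as (t - 2)·(t - 8).
Eigenvalues: -4, 2, 8.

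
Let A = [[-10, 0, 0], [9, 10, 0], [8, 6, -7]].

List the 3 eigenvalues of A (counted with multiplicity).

-10, -7, 10

A is lower triangular, so its eigenvalues are the diagonal entries.
Diagonal: -10, 10, -7.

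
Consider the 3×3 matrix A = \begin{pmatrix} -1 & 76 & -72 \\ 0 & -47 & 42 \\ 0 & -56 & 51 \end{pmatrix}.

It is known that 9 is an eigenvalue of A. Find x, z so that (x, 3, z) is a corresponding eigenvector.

-6, 4

We need (A - 9I)v = 0.
A - 9I = [[-10, 76, -72], [0, -56, 42], [0, -56, 42]].
Row 1: (-10)·x + (76)·3 + (-72)·z = 0
Row 2: (0)·x + (-56)·3 + (42)·z = 0
Row 3: (0)·x + (-56)·3 + (42)·z = 0
Solving gives x = -6, z = 4.
Check: A·(-6, 3, 4) = (-54, 27, 36) = 9·(-6, 3, 4).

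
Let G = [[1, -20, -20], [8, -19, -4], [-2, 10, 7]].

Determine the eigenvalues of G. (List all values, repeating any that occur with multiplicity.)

-9, -3, 1

The characteristic polynomial is p(lambda) = det(lambda·I - G).
Expanding the 3×3 determinant: p(lambda) = lambda^3 + 11·lambda^2 + 15·lambda - 27.
Try lambda = 1: p(1) = 0, so 1 is a root.
Factor out (lambda - 1): p(lambda) = (lambda - 1)·(lambda^2 + 12·lambda + 27).
The quadratic factors as (lambda + 9)·(lambda + 3).
Eigenvalues: -9, -3, 1.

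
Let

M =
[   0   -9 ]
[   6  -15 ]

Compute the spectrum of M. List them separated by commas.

det(M - λI) = (0 - λ)(-15 - λ) - (-9)·(6) = λ^2 + 15λ + 54.
This factors as (λ + 9)·(λ + 6) = 0.
Eigenvalues: -9, -6.

-9, -6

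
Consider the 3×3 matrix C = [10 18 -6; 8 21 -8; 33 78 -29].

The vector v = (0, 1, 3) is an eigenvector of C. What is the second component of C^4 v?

81

First find the eigenvalue: Cv = (0, -3, -9) = -3·(0, 1, 3), so λ = -3.
Then C^4 v = λ^4·v = (-3)^4·(0, 1, 3) = 81·(0, 1, 3) = (0, 81, 243).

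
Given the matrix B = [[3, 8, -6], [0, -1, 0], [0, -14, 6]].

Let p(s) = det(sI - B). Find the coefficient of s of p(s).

9

p(s) = s^3 - 8s^2 + 9s + 18.
The coefficient of s is 9.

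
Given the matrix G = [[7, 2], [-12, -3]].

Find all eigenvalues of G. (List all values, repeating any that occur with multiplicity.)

1, 3

det(G - rI) = (7 - r)(-3 - r) - (2)·(-12) = r^2 - 4r + 3.
This factors as (r - 1)·(r - 3) = 0.
Eigenvalues: 1, 3.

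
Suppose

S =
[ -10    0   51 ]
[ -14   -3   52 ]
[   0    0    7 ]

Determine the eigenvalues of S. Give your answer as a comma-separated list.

-10, -3, 7

The characteristic polynomial is p(t) = det(tI - S).
Expanding along the first row, p(t) = t^3 + 6t^2 - 61t - 210.
Since p(-3) = 0, t = -3 is a root.
Factor out (t + 3): p(t) = (t + 3)·(t^2 + 3t - 70).
The quadratic factors as (t + 10)·(t - 7).
Eigenvalues: -10, -3, 7.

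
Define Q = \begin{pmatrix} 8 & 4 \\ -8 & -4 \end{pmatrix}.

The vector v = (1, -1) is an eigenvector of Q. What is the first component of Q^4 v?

First find the eigenvalue: Qv = (4, -4) = 4·(1, -1), so λ = 4.
Then Q^4 v = λ^4·v = 4^4·(1, -1) = 256·(1, -1) = (256, -256).

256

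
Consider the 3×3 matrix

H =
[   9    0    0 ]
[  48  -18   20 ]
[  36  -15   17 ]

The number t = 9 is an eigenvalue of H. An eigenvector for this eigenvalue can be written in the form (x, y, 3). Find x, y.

We need (H - 9I)v = 0.
H - 9I = [[0, 0, 0], [48, -27, 20], [36, -15, 8]].
Row 1: (0)·x + (0)·y + (0)·3 = 0
Row 2: (48)·x + (-27)·y + (20)·3 = 0
Row 3: (36)·x + (-15)·y + (8)·3 = 0
Solving gives x = 1, y = 4.
Check: H·(1, 4, 3) = (9, 36, 27) = 9·(1, 4, 3).

1, 4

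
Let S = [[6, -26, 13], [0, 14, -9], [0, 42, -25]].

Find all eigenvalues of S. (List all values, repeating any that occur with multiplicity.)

-7, -4, 6

Set up det(λI - S) = 0.
Expanding along the first row, p(λ) = λ^3 + 5λ^2 - 38λ - 168.
Try λ = 6: p(6) = 0, so 6 is a root.
Factor out (λ - 6): p(λ) = (λ - 6)·(λ^2 + 11λ + 28).
The quadratic factors as (λ + 7)·(λ + 4).
Eigenvalues: -7, -4, 6.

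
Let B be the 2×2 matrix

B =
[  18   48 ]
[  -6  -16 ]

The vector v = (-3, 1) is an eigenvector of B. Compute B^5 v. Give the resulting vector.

First find the eigenvalue: Bv = (-6, 2) = 2·(-3, 1), so λ = 2.
Then B^5 v = λ^5·v = 2^5·(-3, 1) = 32·(-3, 1) = (-96, 32).

(-96, 32)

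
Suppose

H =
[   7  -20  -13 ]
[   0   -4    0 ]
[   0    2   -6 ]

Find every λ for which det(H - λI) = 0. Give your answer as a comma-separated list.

The characteristic polynomial is p(lambda) = det(lambda·I - H).
Expanding along the first row, p(lambda) = lambda^3 + 3·lambda^2 - 46·lambda - 168.
Since p(7) = 0, lambda = 7 is a root.
Dividing by (lambda - 7) leaves lambda^2 + 10·lambda + 24.
The quadratic factors as (lambda + 6)·(lambda + 4).
Eigenvalues: -6, -4, 7.

-6, -4, 7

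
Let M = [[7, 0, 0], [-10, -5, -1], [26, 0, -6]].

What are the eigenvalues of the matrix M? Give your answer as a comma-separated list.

-6, -5, 7

Set up det(λI - M) = 0.
Cofactor expansion gives p(λ) = λ^3 + 4λ^2 - 47λ - 210.
Try λ = -5: p(-5) = 0, so -5 is a root.
Factor out (λ + 5): p(λ) = (λ + 5)·(λ^2 - λ - 42).
The quadratic factors as (λ + 6)·(λ - 7).
Eigenvalues: -6, -5, 7.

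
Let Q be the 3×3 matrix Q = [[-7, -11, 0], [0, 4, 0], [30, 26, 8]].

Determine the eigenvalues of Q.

-7, 4, 8

Compute the characteristic polynomial p(lambda) = det(lambda·I - Q).
Expanding along the first row, p(lambda) = lambda^3 - 5·lambda^2 - 52·lambda + 224.
Rational-root test: lambda = -7 gives p(-7) = 0.
Factor out (lambda + 7): p(lambda) = (lambda + 7)·(lambda^2 - 12·lambda + 32).
The quadratic factors as (lambda - 4)·(lambda - 8).
Eigenvalues: -7, 4, 8.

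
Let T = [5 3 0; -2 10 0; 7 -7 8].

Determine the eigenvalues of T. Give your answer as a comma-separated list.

7, 8, 8

The characteristic polynomial is p(μ) = det(μI - T).
Cofactor expansion gives p(μ) = μ^3 - 23μ^2 + 176μ - 448.
Since p(7) = 0, μ = 7 is a root.
Dividing by (μ - 7) leaves μ^2 - 16μ + 64.
The quadratic factor is (μ - 8)^2.
Eigenvalues: 7, 8, 8.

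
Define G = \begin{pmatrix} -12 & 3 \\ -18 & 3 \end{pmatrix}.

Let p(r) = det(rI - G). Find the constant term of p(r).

18

p(r) = r^2 + 9r + 18.
The constant term is 18.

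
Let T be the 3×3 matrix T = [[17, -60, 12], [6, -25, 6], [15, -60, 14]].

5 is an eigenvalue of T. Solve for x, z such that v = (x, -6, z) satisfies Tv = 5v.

We need (T - 5I)v = 0.
T - 5I = [[12, -60, 12], [6, -30, 6], [15, -60, 9]].
Row 1: (12)·x + (-60)·-6 + (12)·z = 0
Row 2: (6)·x + (-30)·-6 + (6)·z = 0
Row 3: (15)·x + (-60)·-6 + (9)·z = 0
Solving gives x = -15, z = -15.
Check: T·(-15, -6, -15) = (-75, -30, -75) = 5·(-15, -6, -15).

-15, -15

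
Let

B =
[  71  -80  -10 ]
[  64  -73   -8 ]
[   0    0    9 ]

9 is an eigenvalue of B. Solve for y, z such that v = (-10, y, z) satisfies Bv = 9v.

-8, 2

We need (B - 9I)v = 0.
B - 9I = [[62, -80, -10], [64, -82, -8], [0, 0, 0]].
Row 1: (62)·-10 + (-80)·y + (-10)·z = 0
Row 2: (64)·-10 + (-82)·y + (-8)·z = 0
Row 3: (0)·-10 + (0)·y + (0)·z = 0
Solving gives y = -8, z = 2.
Check: B·(-10, -8, 2) = (-90, -72, 18) = 9·(-10, -8, 2).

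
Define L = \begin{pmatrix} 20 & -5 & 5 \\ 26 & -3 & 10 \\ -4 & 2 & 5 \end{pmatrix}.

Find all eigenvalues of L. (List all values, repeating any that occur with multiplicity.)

5, 7, 10

The characteristic polynomial is p(t) = det(tI - L).
Cofactor expansion gives p(t) = t^3 - 22t^2 + 155t - 350.
Rational-root test: t = 5 gives p(5) = 0.
Dividing by (t - 5) leaves t^2 - 17t + 70.
The quadratic factors as (t - 7)·(t - 10).
Eigenvalues: 5, 7, 10.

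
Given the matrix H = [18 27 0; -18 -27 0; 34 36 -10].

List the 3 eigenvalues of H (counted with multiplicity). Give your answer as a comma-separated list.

The characteristic polynomial is p(r) = det(rI - H).
Cofactor expansion gives p(r) = r^3 + 19r^2 + 90r.
Try r = -9: p(-9) = 0, so -9 is a root.
Dividing by (r + 9) leaves r^2 + 10r.
The quadratic factors as (r + 10)·r.
Eigenvalues: -10, -9, 0.

-10, -9, 0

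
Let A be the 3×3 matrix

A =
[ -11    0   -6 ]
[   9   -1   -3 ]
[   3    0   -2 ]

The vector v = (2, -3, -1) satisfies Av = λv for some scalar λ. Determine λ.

-8

Compute Av: A·(2, -3, -1) = (-16, 24, 8).
Since Av = λv, compare component 1: -16 = λ·2, so λ = -8.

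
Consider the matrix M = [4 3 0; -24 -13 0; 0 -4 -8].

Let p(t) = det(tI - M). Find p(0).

160

p(0) = det(0·I − M) = det(−M) = (−1)^3·det(M).
det(M) = -160, so p(0) = 160.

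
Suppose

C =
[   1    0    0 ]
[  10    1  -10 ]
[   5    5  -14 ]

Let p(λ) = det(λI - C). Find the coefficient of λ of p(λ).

p(λ) = λ^3 + 12λ^2 + 23λ - 36.
The coefficient of λ is 23.

23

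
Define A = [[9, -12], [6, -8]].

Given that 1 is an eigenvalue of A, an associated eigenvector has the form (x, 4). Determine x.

We need (A - 1I)v = 0.
A - 1I = [[8, -12], [6, -9]].
Row 1: (8)·x + (-12)·4 = 0
Row 2: (6)·x + (-9)·4 = 0
Solving gives x = 6.
Check: A·(6, 4) = (6, 4) = 1·(6, 4).

6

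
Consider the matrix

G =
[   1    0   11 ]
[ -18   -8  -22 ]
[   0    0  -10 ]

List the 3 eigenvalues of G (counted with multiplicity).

Set up det(rI - G) = 0.
Expanding the 3×3 determinant: p(r) = r^3 + 17r^2 + 62r - 80.
Rational-root test: r = 1 gives p(1) = 0.
Factor out (r - 1): p(r) = (r - 1)·(r^2 + 18r + 80).
The quadratic factors as (r + 10)·(r + 8).
Eigenvalues: -10, -8, 1.

-10, -8, 1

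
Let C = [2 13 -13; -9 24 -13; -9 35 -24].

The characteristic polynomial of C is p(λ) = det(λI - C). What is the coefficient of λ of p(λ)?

p(λ) = λ^3 - 2λ^2 - 121λ + 242.
The coefficient of λ is -121.

-121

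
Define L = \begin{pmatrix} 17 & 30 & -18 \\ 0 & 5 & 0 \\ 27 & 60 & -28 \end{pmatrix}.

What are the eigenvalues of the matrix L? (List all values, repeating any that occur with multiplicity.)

Set up det(λI - L) = 0.
Expanding the 3×3 determinant: p(λ) = λ^3 + 6λ^2 - 45λ - 50.
Try λ = 5: p(5) = 0, so 5 is a root.
Dividing by (λ - 5) leaves λ^2 + 11λ + 10.
The quadratic factors as (λ + 10)·(λ + 1).
Eigenvalues: -10, -1, 5.

-10, -1, 5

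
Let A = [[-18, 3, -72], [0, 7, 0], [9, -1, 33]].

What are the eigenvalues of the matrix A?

Set up det(sI - A) = 0.
Expanding along the first row, p(s) = s^3 - 22s^2 + 159s - 378.
Since p(6) = 0, s = 6 is a root.
Factor out (s - 6): p(s) = (s - 6)·(s^2 - 16s + 63).
The quadratic factors as (s - 7)·(s - 9).
Eigenvalues: 6, 7, 9.

6, 7, 9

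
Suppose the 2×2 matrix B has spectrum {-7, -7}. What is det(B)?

det(B) is the product of the eigenvalues: (-7) · (-7) = 49.

49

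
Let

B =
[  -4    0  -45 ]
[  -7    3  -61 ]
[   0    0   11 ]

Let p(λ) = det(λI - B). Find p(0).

p(0) = det(0·I − B) = det(−B) = (−1)^3·det(B).
det(B) = -132, so p(0) = 132.

132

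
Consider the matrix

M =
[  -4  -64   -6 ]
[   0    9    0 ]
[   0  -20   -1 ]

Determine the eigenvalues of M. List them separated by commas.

Set up det(sI - M) = 0.
Expanding along the first row, p(s) = s^3 - 4s^2 - 41s - 36.
Since p(-4) = 0, s = -4 is a root.
Factor out (s + 4): p(s) = (s + 4)·(s^2 - 8s - 9).
The quadratic factors as (s + 1)·(s - 9).
Eigenvalues: -4, -1, 9.

-4, -1, 9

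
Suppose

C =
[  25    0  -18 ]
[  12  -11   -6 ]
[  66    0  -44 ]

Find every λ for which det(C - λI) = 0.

Set up det(lambda·I - C) = 0.
Expanding along the first row, p(lambda) = lambda^3 + 30·lambda^2 + 297·lambda + 968.
Rational-root test: lambda = -8 gives p(-8) = 0.
Dividing by (lambda + 8) leaves lambda^2 + 22·lambda + 121.
The quadratic factor is (lambda + 11)^2.
Eigenvalues: -11, -11, -8.

-11, -11, -8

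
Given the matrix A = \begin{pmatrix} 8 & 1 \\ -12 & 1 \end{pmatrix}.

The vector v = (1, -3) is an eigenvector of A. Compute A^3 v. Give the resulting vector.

(125, -375)

First find the eigenvalue: Av = (5, -15) = 5·(1, -3), so λ = 5.
Then A^3 v = λ^3·v = 5^3·(1, -3) = 125·(1, -3) = (125, -375).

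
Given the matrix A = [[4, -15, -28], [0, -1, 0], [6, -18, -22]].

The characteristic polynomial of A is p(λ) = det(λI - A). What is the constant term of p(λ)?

p(λ) = λ^3 + 19λ^2 + 98λ + 80.
The constant term is 80.

80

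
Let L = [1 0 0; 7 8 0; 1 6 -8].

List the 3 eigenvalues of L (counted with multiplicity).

L is lower triangular, so its eigenvalues are the diagonal entries.
Diagonal: 1, 8, -8.

-8, 1, 8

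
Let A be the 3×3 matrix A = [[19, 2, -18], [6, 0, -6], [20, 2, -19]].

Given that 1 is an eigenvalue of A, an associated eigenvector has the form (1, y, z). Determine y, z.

0, 1

We need (A - 1I)v = 0.
A - 1I = [[18, 2, -18], [6, -1, -6], [20, 2, -20]].
Row 1: (18)·1 + (2)·y + (-18)·z = 0
Row 2: (6)·1 + (-1)·y + (-6)·z = 0
Row 3: (20)·1 + (2)·y + (-20)·z = 0
Solving gives y = 0, z = 1.
Check: A·(1, 0, 1) = (1, 0, 1) = 1·(1, 0, 1).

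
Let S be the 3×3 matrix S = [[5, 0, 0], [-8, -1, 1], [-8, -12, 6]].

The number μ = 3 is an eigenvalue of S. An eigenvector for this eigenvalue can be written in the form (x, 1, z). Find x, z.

0, 4

We need (S - 3I)v = 0.
S - 3I = [[2, 0, 0], [-8, -4, 1], [-8, -12, 3]].
Row 1: (2)·x + (0)·1 + (0)·z = 0
Row 2: (-8)·x + (-4)·1 + (1)·z = 0
Row 3: (-8)·x + (-12)·1 + (3)·z = 0
Solving gives x = 0, z = 4.
Check: S·(0, 1, 4) = (0, 3, 12) = 3·(0, 1, 4).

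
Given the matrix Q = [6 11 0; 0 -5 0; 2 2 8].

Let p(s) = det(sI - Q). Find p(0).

240

p(0) = det(0·I − Q) = det(−Q) = (−1)^3·det(Q).
det(Q) = -240, so p(0) = 240.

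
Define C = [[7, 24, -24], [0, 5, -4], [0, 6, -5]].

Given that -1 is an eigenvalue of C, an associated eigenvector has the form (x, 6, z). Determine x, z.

We need (C + 1I)v = 0.
C + 1I = [[8, 24, -24], [0, 6, -4], [0, 6, -4]].
Row 1: (8)·x + (24)·6 + (-24)·z = 0
Row 2: (0)·x + (6)·6 + (-4)·z = 0
Row 3: (0)·x + (6)·6 + (-4)·z = 0
Solving gives x = 9, z = 9.
Check: C·(9, 6, 9) = (-9, -6, -9) = -1·(9, 6, 9).

9, 9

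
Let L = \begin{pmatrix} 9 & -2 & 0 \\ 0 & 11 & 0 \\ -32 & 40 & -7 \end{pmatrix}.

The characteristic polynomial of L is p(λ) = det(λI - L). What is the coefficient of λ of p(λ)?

-41

p(λ) = λ^3 - 13λ^2 - 41λ + 693.
The coefficient of λ is -41.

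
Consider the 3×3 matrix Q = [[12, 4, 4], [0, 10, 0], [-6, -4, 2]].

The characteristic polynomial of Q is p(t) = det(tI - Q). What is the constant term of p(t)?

-480

p(t) = t^3 - 24t^2 + 188t - 480.
The constant term is -480.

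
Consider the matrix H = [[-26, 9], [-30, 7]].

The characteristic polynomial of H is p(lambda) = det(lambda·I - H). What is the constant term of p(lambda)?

p(lambda) = lambda^2 + 19·lambda + 88.
The constant term is 88.

88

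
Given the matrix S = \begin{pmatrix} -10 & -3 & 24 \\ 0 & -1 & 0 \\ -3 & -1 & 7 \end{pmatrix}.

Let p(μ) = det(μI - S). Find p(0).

2

p(0) = det(0·I − S) = det(−S) = (−1)^3·det(S).
det(S) = -2, so p(0) = 2.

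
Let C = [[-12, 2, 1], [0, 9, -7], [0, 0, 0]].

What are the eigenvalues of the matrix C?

-12, 0, 9

C is upper triangular, so its eigenvalues are the diagonal entries.
Diagonal: -12, 9, 0.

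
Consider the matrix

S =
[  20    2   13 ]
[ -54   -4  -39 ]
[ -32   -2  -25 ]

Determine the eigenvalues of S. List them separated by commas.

Compute the characteristic polynomial p(r) = det(rI - S).
Expanding along the first row, p(r) = r^3 + 9r^2 - 34r + 24.
Since p(1) = 0, r = 1 is a root.
Factor out (r - 1): p(r) = (r - 1)·(r^2 + 10r - 24).
The quadratic factors as (r + 12)·(r - 2).
Eigenvalues: -12, 1, 2.

-12, 1, 2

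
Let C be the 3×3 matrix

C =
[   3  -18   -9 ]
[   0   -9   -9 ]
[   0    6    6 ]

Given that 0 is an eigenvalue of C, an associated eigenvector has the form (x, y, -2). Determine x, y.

6, 2

We need (C)v = 0.
C = [[3, -18, -9], [0, -9, -9], [0, 6, 6]].
Row 1: (3)·x + (-18)·y + (-9)·-2 = 0
Row 2: (0)·x + (-9)·y + (-9)·-2 = 0
Row 3: (0)·x + (6)·y + (6)·-2 = 0
Solving gives x = 6, y = 2.
Check: C·(6, 2, -2) = (0, 0, 0) = 0·(6, 2, -2).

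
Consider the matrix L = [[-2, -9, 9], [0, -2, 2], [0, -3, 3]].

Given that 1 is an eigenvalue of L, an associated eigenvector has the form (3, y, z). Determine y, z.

We need (L - 1I)v = 0.
L - 1I = [[-3, -9, 9], [0, -3, 2], [0, -3, 2]].
Row 1: (-3)·3 + (-9)·y + (9)·z = 0
Row 2: (0)·3 + (-3)·y + (2)·z = 0
Row 3: (0)·3 + (-3)·y + (2)·z = 0
Solving gives y = 2, z = 3.
Check: L·(3, 2, 3) = (3, 2, 3) = 1·(3, 2, 3).

2, 3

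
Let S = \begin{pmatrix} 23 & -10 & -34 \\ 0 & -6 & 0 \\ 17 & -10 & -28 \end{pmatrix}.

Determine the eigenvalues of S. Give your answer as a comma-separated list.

-11, -6, 6

Set up det(μI - S) = 0.
Expanding the 3×3 determinant: p(μ) = μ^3 + 11μ^2 - 36μ - 396.
Since p(-6) = 0, μ = -6 is a root.
Dividing by (μ + 6) leaves μ^2 + 5μ - 66.
The quadratic factors as (μ + 11)·(μ - 6).
Eigenvalues: -11, -6, 6.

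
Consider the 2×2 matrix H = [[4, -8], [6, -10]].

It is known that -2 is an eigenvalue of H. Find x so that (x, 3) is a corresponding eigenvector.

4

We need (H + 2I)v = 0.
H + 2I = [[6, -8], [6, -8]].
Row 1: (6)·x + (-8)·3 = 0
Row 2: (6)·x + (-8)·3 = 0
Solving gives x = 4.
Check: H·(4, 3) = (-8, -6) = -2·(4, 3).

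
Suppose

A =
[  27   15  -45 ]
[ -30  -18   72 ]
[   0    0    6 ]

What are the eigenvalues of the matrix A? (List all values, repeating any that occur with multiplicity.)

Set up det(lambda·I - A) = 0.
Expanding the 3×3 determinant: p(lambda) = lambda^3 - 15·lambda^2 + 18·lambda + 216.
Try lambda = 6: p(6) = 0, so 6 is a root.
Factor out (lambda - 6): p(lambda) = (lambda - 6)·(lambda^2 - 9·lambda - 36).
The quadratic factors as (lambda + 3)·(lambda - 12).
Eigenvalues: -3, 6, 12.

-3, 6, 12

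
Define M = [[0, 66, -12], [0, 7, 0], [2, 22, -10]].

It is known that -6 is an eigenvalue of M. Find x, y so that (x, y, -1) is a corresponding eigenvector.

We need (M + 6I)v = 0.
M + 6I = [[6, 66, -12], [0, 13, 0], [2, 22, -4]].
Row 1: (6)·x + (66)·y + (-12)·-1 = 0
Row 2: (0)·x + (13)·y + (0)·-1 = 0
Row 3: (2)·x + (22)·y + (-4)·-1 = 0
Solving gives x = -2, y = 0.
Check: M·(-2, 0, -1) = (12, 0, 6) = -6·(-2, 0, -1).

-2, 0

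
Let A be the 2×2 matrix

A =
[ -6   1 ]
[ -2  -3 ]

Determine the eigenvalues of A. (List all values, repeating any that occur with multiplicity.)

-5, -4

det(A - λI) = (-6 - λ)(-3 - λ) - (1)·(-2) = λ^2 + 9λ + 20.
This factors as (λ + 5)·(λ + 4) = 0.
Eigenvalues: -5, -4.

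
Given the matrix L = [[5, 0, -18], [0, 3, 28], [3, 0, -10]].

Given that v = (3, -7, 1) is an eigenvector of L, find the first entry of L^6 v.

First find the eigenvalue: Lv = (-3, 7, -1) = -1·(3, -7, 1), so λ = -1.
Then L^6 v = λ^6·v = (-1)^6·(3, -7, 1) = 1·(3, -7, 1) = (3, -7, 1).

3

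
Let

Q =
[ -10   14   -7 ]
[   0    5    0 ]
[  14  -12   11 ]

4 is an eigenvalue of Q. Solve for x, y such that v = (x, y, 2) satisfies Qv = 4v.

We need (Q - 4I)v = 0.
Q - 4I = [[-14, 14, -7], [0, 1, 0], [14, -12, 7]].
Row 1: (-14)·x + (14)·y + (-7)·2 = 0
Row 2: (0)·x + (1)·y + (0)·2 = 0
Row 3: (14)·x + (-12)·y + (7)·2 = 0
Solving gives x = -1, y = 0.
Check: Q·(-1, 0, 2) = (-4, 0, 8) = 4·(-1, 0, 2).

-1, 0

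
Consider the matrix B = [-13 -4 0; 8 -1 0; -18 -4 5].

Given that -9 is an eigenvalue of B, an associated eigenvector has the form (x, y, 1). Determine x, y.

We need (B + 9I)v = 0.
B + 9I = [[-4, -4, 0], [8, 8, 0], [-18, -4, 14]].
Row 1: (-4)·x + (-4)·y + (0)·1 = 0
Row 2: (8)·x + (8)·y + (0)·1 = 0
Row 3: (-18)·x + (-4)·y + (14)·1 = 0
Solving gives x = 1, y = -1.
Check: B·(1, -1, 1) = (-9, 9, -9) = -9·(1, -1, 1).

1, -1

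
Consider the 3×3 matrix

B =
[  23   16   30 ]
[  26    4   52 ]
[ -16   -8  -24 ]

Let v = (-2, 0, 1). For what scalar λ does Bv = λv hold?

8

Compute Bv: B·(-2, 0, 1) = (-16, 0, 8).
Since Bv = λv, compare component 1: -16 = λ·-2, so λ = 8.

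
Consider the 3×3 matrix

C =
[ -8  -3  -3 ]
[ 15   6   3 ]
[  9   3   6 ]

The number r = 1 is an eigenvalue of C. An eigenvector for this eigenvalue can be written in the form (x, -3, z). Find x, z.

We need (C - 1I)v = 0.
C - 1I = [[-9, -3, -3], [15, 5, 3], [9, 3, 5]].
Row 1: (-9)·x + (-3)·-3 + (-3)·z = 0
Row 2: (15)·x + (5)·-3 + (3)·z = 0
Row 3: (9)·x + (3)·-3 + (5)·z = 0
Solving gives x = 1, z = 0.
Check: C·(1, -3, 0) = (1, -3, 0) = 1·(1, -3, 0).

1, 0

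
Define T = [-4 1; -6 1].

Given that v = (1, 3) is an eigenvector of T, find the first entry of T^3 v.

-1

First find the eigenvalue: Tv = (-1, -3) = -1·(1, 3), so λ = -1.
Then T^3 v = λ^3·v = (-1)^3·(1, 3) = -1·(1, 3) = (-1, -3).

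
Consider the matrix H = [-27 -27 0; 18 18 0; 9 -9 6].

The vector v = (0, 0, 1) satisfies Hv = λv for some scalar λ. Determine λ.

6

Compute Hv: H·(0, 0, 1) = (0, 0, 6).
Since Hv = λv, compare component 3: 6 = λ·1, so λ = 6.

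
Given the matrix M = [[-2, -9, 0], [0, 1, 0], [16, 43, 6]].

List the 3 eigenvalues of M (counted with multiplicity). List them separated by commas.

-2, 1, 6

Compute the characteristic polynomial p(μ) = det(μI - M).
Expanding along the first row, p(μ) = μ^3 - 5μ^2 - 8μ + 12.
Try μ = 1: p(1) = 0, so 1 is a root.
Dividing by (μ - 1) leaves μ^2 - 4μ - 12.
The quadratic factors as (μ + 2)·(μ - 6).
Eigenvalues: -2, 1, 6.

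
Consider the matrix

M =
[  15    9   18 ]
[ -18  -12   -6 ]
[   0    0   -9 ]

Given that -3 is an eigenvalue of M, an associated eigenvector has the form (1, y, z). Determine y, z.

We need (M + 3I)v = 0.
M + 3I = [[18, 9, 18], [-18, -9, -6], [0, 0, -6]].
Row 1: (18)·1 + (9)·y + (18)·z = 0
Row 2: (-18)·1 + (-9)·y + (-6)·z = 0
Row 3: (0)·1 + (0)·y + (-6)·z = 0
Solving gives y = -2, z = 0.
Check: M·(1, -2, 0) = (-3, 6, 0) = -3·(1, -2, 0).

-2, 0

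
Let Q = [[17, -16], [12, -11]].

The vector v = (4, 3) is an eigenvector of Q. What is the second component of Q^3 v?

First find the eigenvalue: Qv = (20, 15) = 5·(4, 3), so λ = 5.
Then Q^3 v = λ^3·v = 5^3·(4, 3) = 125·(4, 3) = (500, 375).

375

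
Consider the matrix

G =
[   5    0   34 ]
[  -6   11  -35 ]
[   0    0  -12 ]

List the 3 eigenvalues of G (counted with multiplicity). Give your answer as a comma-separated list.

-12, 5, 11

Compute the characteristic polynomial p(s) = det(sI - G).
Expanding the 3×3 determinant: p(s) = s^3 - 4s^2 - 137s + 660.
Rational-root test: s = 5 gives p(5) = 0.
Factor out (s - 5): p(s) = (s - 5)·(s^2 + s - 132).
The quadratic factors as (s + 12)·(s - 11).
Eigenvalues: -12, 5, 11.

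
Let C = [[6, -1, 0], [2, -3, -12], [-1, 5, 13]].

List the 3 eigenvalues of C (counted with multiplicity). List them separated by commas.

4, 5, 7

Compute the characteristic polynomial p(lambda) = det(lambda·I - C).
Expanding the 3×3 determinant: p(lambda) = lambda^3 - 16·lambda^2 + 83·lambda - 140.
Since p(7) = 0, lambda = 7 is a root.
Dividing by (lambda - 7) leaves lambda^2 - 9·lambda + 20.
The quadratic factors as (lambda - 4)·(lambda - 5).
Eigenvalues: 4, 5, 7.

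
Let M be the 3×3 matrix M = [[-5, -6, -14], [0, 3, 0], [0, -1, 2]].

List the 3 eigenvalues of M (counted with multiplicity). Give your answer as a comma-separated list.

Set up det(μI - M) = 0.
Expanding the 3×3 determinant: p(μ) = μ^3 - 19μ + 30.
Try μ = 2: p(2) = 0, so 2 is a root.
Factor out (μ - 2): p(μ) = (μ - 2)·(μ^2 + 2μ - 15).
The quadratic factors as (μ + 5)·(μ - 3).
Eigenvalues: -5, 2, 3.

-5, 2, 3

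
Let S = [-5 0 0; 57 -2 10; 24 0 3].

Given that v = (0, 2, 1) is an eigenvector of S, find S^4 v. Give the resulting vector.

(0, 162, 81)

First find the eigenvalue: Sv = (0, 6, 3) = 3·(0, 2, 1), so λ = 3.
Then S^4 v = λ^4·v = 3^4·(0, 2, 1) = 81·(0, 2, 1) = (0, 162, 81).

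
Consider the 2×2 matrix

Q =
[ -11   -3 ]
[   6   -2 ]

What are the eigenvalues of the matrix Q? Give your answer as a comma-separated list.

-8, -5

det(Q - λI) = (-11 - λ)(-2 - λ) - (-3)·(6) = λ^2 + 13λ + 40.
This factors as (λ + 8)·(λ + 5) = 0.
Eigenvalues: -8, -5.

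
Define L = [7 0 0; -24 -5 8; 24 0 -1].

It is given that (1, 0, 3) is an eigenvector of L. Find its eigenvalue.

Compute Lv: L·(1, 0, 3) = (7, 0, 21).
Since Lv = λv, compare component 1: 7 = λ·1, so λ = 7.

7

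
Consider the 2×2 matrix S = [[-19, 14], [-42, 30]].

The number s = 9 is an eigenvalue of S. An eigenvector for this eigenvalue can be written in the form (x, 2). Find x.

We need (S - 9I)v = 0.
S - 9I = [[-28, 14], [-42, 21]].
Row 1: (-28)·x + (14)·2 = 0
Row 2: (-42)·x + (21)·2 = 0
Solving gives x = 1.
Check: S·(1, 2) = (9, 18) = 9·(1, 2).

1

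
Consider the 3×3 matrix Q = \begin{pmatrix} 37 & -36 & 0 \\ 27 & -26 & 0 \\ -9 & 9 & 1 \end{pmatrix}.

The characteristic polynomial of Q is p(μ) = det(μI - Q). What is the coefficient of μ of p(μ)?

p(μ) = μ^3 - 12μ^2 + 21μ - 10.
The coefficient of μ is 21.

21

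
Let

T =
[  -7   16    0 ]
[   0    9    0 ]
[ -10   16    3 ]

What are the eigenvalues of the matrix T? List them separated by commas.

The characteristic polynomial is p(μ) = det(μI - T).
Expanding along the first row, p(μ) = μ^3 - 5μ^2 - 57μ + 189.
Since p(-7) = 0, μ = -7 is a root.
Factor out (μ + 7): p(μ) = (μ + 7)·(μ^2 - 12μ + 27).
The quadratic factors as (μ - 3)·(μ - 9).
Eigenvalues: -7, 3, 9.

-7, 3, 9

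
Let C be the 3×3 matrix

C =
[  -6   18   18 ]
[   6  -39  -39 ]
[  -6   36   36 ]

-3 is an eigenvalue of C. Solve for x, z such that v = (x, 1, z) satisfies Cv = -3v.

6, 0

We need (C + 3I)v = 0.
C + 3I = [[-3, 18, 18], [6, -36, -39], [-6, 36, 39]].
Row 1: (-3)·x + (18)·1 + (18)·z = 0
Row 2: (6)·x + (-36)·1 + (-39)·z = 0
Row 3: (-6)·x + (36)·1 + (39)·z = 0
Solving gives x = 6, z = 0.
Check: C·(6, 1, 0) = (-18, -3, 0) = -3·(6, 1, 0).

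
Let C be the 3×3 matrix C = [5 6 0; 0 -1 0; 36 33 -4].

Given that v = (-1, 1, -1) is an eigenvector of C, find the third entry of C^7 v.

First find the eigenvalue: Cv = (1, -1, 1) = -1·(-1, 1, -1), so λ = -1.
Then C^7 v = λ^7·v = (-1)^7·(-1, 1, -1) = -1·(-1, 1, -1) = (1, -1, 1).

1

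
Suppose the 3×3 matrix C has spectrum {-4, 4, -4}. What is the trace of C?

-4

trace(C) is the sum of the eigenvalues: (-4) + (4) + (-4) = -4.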